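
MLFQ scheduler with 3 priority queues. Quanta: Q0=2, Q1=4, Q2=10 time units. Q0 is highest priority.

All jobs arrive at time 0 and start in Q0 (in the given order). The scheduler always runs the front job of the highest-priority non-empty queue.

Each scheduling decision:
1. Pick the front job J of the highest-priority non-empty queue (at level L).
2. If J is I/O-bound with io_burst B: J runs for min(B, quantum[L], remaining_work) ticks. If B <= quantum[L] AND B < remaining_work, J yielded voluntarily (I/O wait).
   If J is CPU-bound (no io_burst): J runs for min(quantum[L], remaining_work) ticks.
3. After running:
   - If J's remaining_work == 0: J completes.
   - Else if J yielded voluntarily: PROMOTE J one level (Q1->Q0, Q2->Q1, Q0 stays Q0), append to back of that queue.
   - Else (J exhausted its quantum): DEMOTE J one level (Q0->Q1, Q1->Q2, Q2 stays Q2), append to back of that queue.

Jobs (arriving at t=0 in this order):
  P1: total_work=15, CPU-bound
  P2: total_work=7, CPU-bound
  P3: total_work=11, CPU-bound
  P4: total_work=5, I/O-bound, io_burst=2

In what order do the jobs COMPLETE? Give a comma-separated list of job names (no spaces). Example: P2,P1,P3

t=0-2: P1@Q0 runs 2, rem=13, quantum used, demote→Q1. Q0=[P2,P3,P4] Q1=[P1] Q2=[]
t=2-4: P2@Q0 runs 2, rem=5, quantum used, demote→Q1. Q0=[P3,P4] Q1=[P1,P2] Q2=[]
t=4-6: P3@Q0 runs 2, rem=9, quantum used, demote→Q1. Q0=[P4] Q1=[P1,P2,P3] Q2=[]
t=6-8: P4@Q0 runs 2, rem=3, I/O yield, promote→Q0. Q0=[P4] Q1=[P1,P2,P3] Q2=[]
t=8-10: P4@Q0 runs 2, rem=1, I/O yield, promote→Q0. Q0=[P4] Q1=[P1,P2,P3] Q2=[]
t=10-11: P4@Q0 runs 1, rem=0, completes. Q0=[] Q1=[P1,P2,P3] Q2=[]
t=11-15: P1@Q1 runs 4, rem=9, quantum used, demote→Q2. Q0=[] Q1=[P2,P3] Q2=[P1]
t=15-19: P2@Q1 runs 4, rem=1, quantum used, demote→Q2. Q0=[] Q1=[P3] Q2=[P1,P2]
t=19-23: P3@Q1 runs 4, rem=5, quantum used, demote→Q2. Q0=[] Q1=[] Q2=[P1,P2,P3]
t=23-32: P1@Q2 runs 9, rem=0, completes. Q0=[] Q1=[] Q2=[P2,P3]
t=32-33: P2@Q2 runs 1, rem=0, completes. Q0=[] Q1=[] Q2=[P3]
t=33-38: P3@Q2 runs 5, rem=0, completes. Q0=[] Q1=[] Q2=[]

Answer: P4,P1,P2,P3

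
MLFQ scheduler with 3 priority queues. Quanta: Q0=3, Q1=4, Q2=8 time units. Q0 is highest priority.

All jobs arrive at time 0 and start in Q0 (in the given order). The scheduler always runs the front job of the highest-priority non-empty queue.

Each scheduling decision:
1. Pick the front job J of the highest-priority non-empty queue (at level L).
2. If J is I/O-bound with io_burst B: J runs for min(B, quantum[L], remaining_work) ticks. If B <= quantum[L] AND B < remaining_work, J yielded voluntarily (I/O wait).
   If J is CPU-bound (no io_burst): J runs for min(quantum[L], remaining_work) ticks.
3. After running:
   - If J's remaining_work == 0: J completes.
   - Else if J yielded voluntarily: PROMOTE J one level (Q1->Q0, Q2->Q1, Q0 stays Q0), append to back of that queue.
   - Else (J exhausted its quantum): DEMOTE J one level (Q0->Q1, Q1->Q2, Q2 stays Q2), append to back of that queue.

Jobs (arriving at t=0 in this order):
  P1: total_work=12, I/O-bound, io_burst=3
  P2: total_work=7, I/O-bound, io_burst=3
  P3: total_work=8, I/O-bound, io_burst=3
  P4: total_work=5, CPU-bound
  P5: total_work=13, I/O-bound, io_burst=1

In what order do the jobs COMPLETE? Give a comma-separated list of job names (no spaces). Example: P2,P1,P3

t=0-3: P1@Q0 runs 3, rem=9, I/O yield, promote→Q0. Q0=[P2,P3,P4,P5,P1] Q1=[] Q2=[]
t=3-6: P2@Q0 runs 3, rem=4, I/O yield, promote→Q0. Q0=[P3,P4,P5,P1,P2] Q1=[] Q2=[]
t=6-9: P3@Q0 runs 3, rem=5, I/O yield, promote→Q0. Q0=[P4,P5,P1,P2,P3] Q1=[] Q2=[]
t=9-12: P4@Q0 runs 3, rem=2, quantum used, demote→Q1. Q0=[P5,P1,P2,P3] Q1=[P4] Q2=[]
t=12-13: P5@Q0 runs 1, rem=12, I/O yield, promote→Q0. Q0=[P1,P2,P3,P5] Q1=[P4] Q2=[]
t=13-16: P1@Q0 runs 3, rem=6, I/O yield, promote→Q0. Q0=[P2,P3,P5,P1] Q1=[P4] Q2=[]
t=16-19: P2@Q0 runs 3, rem=1, I/O yield, promote→Q0. Q0=[P3,P5,P1,P2] Q1=[P4] Q2=[]
t=19-22: P3@Q0 runs 3, rem=2, I/O yield, promote→Q0. Q0=[P5,P1,P2,P3] Q1=[P4] Q2=[]
t=22-23: P5@Q0 runs 1, rem=11, I/O yield, promote→Q0. Q0=[P1,P2,P3,P5] Q1=[P4] Q2=[]
t=23-26: P1@Q0 runs 3, rem=3, I/O yield, promote→Q0. Q0=[P2,P3,P5,P1] Q1=[P4] Q2=[]
t=26-27: P2@Q0 runs 1, rem=0, completes. Q0=[P3,P5,P1] Q1=[P4] Q2=[]
t=27-29: P3@Q0 runs 2, rem=0, completes. Q0=[P5,P1] Q1=[P4] Q2=[]
t=29-30: P5@Q0 runs 1, rem=10, I/O yield, promote→Q0. Q0=[P1,P5] Q1=[P4] Q2=[]
t=30-33: P1@Q0 runs 3, rem=0, completes. Q0=[P5] Q1=[P4] Q2=[]
t=33-34: P5@Q0 runs 1, rem=9, I/O yield, promote→Q0. Q0=[P5] Q1=[P4] Q2=[]
t=34-35: P5@Q0 runs 1, rem=8, I/O yield, promote→Q0. Q0=[P5] Q1=[P4] Q2=[]
t=35-36: P5@Q0 runs 1, rem=7, I/O yield, promote→Q0. Q0=[P5] Q1=[P4] Q2=[]
t=36-37: P5@Q0 runs 1, rem=6, I/O yield, promote→Q0. Q0=[P5] Q1=[P4] Q2=[]
t=37-38: P5@Q0 runs 1, rem=5, I/O yield, promote→Q0. Q0=[P5] Q1=[P4] Q2=[]
t=38-39: P5@Q0 runs 1, rem=4, I/O yield, promote→Q0. Q0=[P5] Q1=[P4] Q2=[]
t=39-40: P5@Q0 runs 1, rem=3, I/O yield, promote→Q0. Q0=[P5] Q1=[P4] Q2=[]
t=40-41: P5@Q0 runs 1, rem=2, I/O yield, promote→Q0. Q0=[P5] Q1=[P4] Q2=[]
t=41-42: P5@Q0 runs 1, rem=1, I/O yield, promote→Q0. Q0=[P5] Q1=[P4] Q2=[]
t=42-43: P5@Q0 runs 1, rem=0, completes. Q0=[] Q1=[P4] Q2=[]
t=43-45: P4@Q1 runs 2, rem=0, completes. Q0=[] Q1=[] Q2=[]

Answer: P2,P3,P1,P5,P4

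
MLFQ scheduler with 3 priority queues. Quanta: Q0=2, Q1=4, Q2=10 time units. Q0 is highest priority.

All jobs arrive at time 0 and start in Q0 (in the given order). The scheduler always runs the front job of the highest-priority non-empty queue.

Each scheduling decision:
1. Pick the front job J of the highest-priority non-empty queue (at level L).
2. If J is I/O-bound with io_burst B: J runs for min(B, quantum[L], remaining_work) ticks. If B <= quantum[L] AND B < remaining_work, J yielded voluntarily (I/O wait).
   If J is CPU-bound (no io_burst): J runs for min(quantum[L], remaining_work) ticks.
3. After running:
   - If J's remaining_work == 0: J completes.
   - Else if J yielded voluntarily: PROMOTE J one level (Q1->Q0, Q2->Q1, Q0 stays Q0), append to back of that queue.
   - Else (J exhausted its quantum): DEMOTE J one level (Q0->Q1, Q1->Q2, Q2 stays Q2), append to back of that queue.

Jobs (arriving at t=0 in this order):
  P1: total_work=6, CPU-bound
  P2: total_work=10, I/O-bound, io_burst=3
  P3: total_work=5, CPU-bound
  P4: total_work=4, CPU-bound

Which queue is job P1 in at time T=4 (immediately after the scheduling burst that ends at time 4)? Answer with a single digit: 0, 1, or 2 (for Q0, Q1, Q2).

Answer: 1

Derivation:
t=0-2: P1@Q0 runs 2, rem=4, quantum used, demote→Q1. Q0=[P2,P3,P4] Q1=[P1] Q2=[]
t=2-4: P2@Q0 runs 2, rem=8, quantum used, demote→Q1. Q0=[P3,P4] Q1=[P1,P2] Q2=[]
t=4-6: P3@Q0 runs 2, rem=3, quantum used, demote→Q1. Q0=[P4] Q1=[P1,P2,P3] Q2=[]
t=6-8: P4@Q0 runs 2, rem=2, quantum used, demote→Q1. Q0=[] Q1=[P1,P2,P3,P4] Q2=[]
t=8-12: P1@Q1 runs 4, rem=0, completes. Q0=[] Q1=[P2,P3,P4] Q2=[]
t=12-15: P2@Q1 runs 3, rem=5, I/O yield, promote→Q0. Q0=[P2] Q1=[P3,P4] Q2=[]
t=15-17: P2@Q0 runs 2, rem=3, quantum used, demote→Q1. Q0=[] Q1=[P3,P4,P2] Q2=[]
t=17-20: P3@Q1 runs 3, rem=0, completes. Q0=[] Q1=[P4,P2] Q2=[]
t=20-22: P4@Q1 runs 2, rem=0, completes. Q0=[] Q1=[P2] Q2=[]
t=22-25: P2@Q1 runs 3, rem=0, completes. Q0=[] Q1=[] Q2=[]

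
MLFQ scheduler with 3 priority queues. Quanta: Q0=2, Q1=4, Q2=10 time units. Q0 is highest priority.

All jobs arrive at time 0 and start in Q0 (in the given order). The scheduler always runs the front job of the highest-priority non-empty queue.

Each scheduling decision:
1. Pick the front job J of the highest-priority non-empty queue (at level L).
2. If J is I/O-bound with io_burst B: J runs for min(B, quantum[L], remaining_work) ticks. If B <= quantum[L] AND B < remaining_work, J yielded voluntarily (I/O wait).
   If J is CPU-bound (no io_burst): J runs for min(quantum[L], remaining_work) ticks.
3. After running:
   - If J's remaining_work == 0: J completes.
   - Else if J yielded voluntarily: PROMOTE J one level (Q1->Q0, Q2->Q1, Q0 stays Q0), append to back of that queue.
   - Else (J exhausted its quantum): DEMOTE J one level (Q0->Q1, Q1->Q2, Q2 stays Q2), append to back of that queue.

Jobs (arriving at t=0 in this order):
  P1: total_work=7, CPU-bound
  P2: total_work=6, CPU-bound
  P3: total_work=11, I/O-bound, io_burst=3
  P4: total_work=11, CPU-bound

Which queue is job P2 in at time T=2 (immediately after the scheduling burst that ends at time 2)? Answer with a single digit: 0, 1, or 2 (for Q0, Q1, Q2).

t=0-2: P1@Q0 runs 2, rem=5, quantum used, demote→Q1. Q0=[P2,P3,P4] Q1=[P1] Q2=[]
t=2-4: P2@Q0 runs 2, rem=4, quantum used, demote→Q1. Q0=[P3,P4] Q1=[P1,P2] Q2=[]
t=4-6: P3@Q0 runs 2, rem=9, quantum used, demote→Q1. Q0=[P4] Q1=[P1,P2,P3] Q2=[]
t=6-8: P4@Q0 runs 2, rem=9, quantum used, demote→Q1. Q0=[] Q1=[P1,P2,P3,P4] Q2=[]
t=8-12: P1@Q1 runs 4, rem=1, quantum used, demote→Q2. Q0=[] Q1=[P2,P3,P4] Q2=[P1]
t=12-16: P2@Q1 runs 4, rem=0, completes. Q0=[] Q1=[P3,P4] Q2=[P1]
t=16-19: P3@Q1 runs 3, rem=6, I/O yield, promote→Q0. Q0=[P3] Q1=[P4] Q2=[P1]
t=19-21: P3@Q0 runs 2, rem=4, quantum used, demote→Q1. Q0=[] Q1=[P4,P3] Q2=[P1]
t=21-25: P4@Q1 runs 4, rem=5, quantum used, demote→Q2. Q0=[] Q1=[P3] Q2=[P1,P4]
t=25-28: P3@Q1 runs 3, rem=1, I/O yield, promote→Q0. Q0=[P3] Q1=[] Q2=[P1,P4]
t=28-29: P3@Q0 runs 1, rem=0, completes. Q0=[] Q1=[] Q2=[P1,P4]
t=29-30: P1@Q2 runs 1, rem=0, completes. Q0=[] Q1=[] Q2=[P4]
t=30-35: P4@Q2 runs 5, rem=0, completes. Q0=[] Q1=[] Q2=[]

Answer: 0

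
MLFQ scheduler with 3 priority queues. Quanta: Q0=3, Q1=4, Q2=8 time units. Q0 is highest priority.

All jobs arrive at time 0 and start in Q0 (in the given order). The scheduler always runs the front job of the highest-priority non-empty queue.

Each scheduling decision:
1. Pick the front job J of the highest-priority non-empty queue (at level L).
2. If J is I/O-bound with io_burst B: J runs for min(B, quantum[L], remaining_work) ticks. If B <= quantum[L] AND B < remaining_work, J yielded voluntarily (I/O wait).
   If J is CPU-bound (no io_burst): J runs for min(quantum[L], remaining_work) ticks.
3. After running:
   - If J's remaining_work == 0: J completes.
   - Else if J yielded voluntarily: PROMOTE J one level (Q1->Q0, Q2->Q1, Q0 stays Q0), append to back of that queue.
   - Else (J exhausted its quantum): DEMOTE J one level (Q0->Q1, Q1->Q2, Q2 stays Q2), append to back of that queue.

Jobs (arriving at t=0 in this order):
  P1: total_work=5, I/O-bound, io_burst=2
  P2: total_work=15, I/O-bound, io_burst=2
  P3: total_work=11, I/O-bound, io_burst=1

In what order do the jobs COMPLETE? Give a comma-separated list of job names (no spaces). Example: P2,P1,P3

t=0-2: P1@Q0 runs 2, rem=3, I/O yield, promote→Q0. Q0=[P2,P3,P1] Q1=[] Q2=[]
t=2-4: P2@Q0 runs 2, rem=13, I/O yield, promote→Q0. Q0=[P3,P1,P2] Q1=[] Q2=[]
t=4-5: P3@Q0 runs 1, rem=10, I/O yield, promote→Q0. Q0=[P1,P2,P3] Q1=[] Q2=[]
t=5-7: P1@Q0 runs 2, rem=1, I/O yield, promote→Q0. Q0=[P2,P3,P1] Q1=[] Q2=[]
t=7-9: P2@Q0 runs 2, rem=11, I/O yield, promote→Q0. Q0=[P3,P1,P2] Q1=[] Q2=[]
t=9-10: P3@Q0 runs 1, rem=9, I/O yield, promote→Q0. Q0=[P1,P2,P3] Q1=[] Q2=[]
t=10-11: P1@Q0 runs 1, rem=0, completes. Q0=[P2,P3] Q1=[] Q2=[]
t=11-13: P2@Q0 runs 2, rem=9, I/O yield, promote→Q0. Q0=[P3,P2] Q1=[] Q2=[]
t=13-14: P3@Q0 runs 1, rem=8, I/O yield, promote→Q0. Q0=[P2,P3] Q1=[] Q2=[]
t=14-16: P2@Q0 runs 2, rem=7, I/O yield, promote→Q0. Q0=[P3,P2] Q1=[] Q2=[]
t=16-17: P3@Q0 runs 1, rem=7, I/O yield, promote→Q0. Q0=[P2,P3] Q1=[] Q2=[]
t=17-19: P2@Q0 runs 2, rem=5, I/O yield, promote→Q0. Q0=[P3,P2] Q1=[] Q2=[]
t=19-20: P3@Q0 runs 1, rem=6, I/O yield, promote→Q0. Q0=[P2,P3] Q1=[] Q2=[]
t=20-22: P2@Q0 runs 2, rem=3, I/O yield, promote→Q0. Q0=[P3,P2] Q1=[] Q2=[]
t=22-23: P3@Q0 runs 1, rem=5, I/O yield, promote→Q0. Q0=[P2,P3] Q1=[] Q2=[]
t=23-25: P2@Q0 runs 2, rem=1, I/O yield, promote→Q0. Q0=[P3,P2] Q1=[] Q2=[]
t=25-26: P3@Q0 runs 1, rem=4, I/O yield, promote→Q0. Q0=[P2,P3] Q1=[] Q2=[]
t=26-27: P2@Q0 runs 1, rem=0, completes. Q0=[P3] Q1=[] Q2=[]
t=27-28: P3@Q0 runs 1, rem=3, I/O yield, promote→Q0. Q0=[P3] Q1=[] Q2=[]
t=28-29: P3@Q0 runs 1, rem=2, I/O yield, promote→Q0. Q0=[P3] Q1=[] Q2=[]
t=29-30: P3@Q0 runs 1, rem=1, I/O yield, promote→Q0. Q0=[P3] Q1=[] Q2=[]
t=30-31: P3@Q0 runs 1, rem=0, completes. Q0=[] Q1=[] Q2=[]

Answer: P1,P2,P3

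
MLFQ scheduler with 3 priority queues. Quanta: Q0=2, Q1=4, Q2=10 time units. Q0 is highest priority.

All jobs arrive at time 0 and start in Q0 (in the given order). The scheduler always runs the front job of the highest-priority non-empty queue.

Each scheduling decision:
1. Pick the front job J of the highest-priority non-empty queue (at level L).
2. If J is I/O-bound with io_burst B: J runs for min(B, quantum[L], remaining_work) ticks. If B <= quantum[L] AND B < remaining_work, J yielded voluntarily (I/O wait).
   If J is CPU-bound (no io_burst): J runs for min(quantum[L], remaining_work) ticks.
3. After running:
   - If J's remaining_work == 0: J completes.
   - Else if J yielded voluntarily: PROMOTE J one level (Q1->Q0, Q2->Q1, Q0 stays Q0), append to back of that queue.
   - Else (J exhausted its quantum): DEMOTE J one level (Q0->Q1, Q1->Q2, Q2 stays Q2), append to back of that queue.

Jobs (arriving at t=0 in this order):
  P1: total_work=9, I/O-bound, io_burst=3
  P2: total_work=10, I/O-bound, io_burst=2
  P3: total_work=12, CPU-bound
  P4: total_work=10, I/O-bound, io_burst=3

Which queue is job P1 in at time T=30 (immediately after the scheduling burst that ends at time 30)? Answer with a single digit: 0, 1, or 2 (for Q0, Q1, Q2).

Answer: 1

Derivation:
t=0-2: P1@Q0 runs 2, rem=7, quantum used, demote→Q1. Q0=[P2,P3,P4] Q1=[P1] Q2=[]
t=2-4: P2@Q0 runs 2, rem=8, I/O yield, promote→Q0. Q0=[P3,P4,P2] Q1=[P1] Q2=[]
t=4-6: P3@Q0 runs 2, rem=10, quantum used, demote→Q1. Q0=[P4,P2] Q1=[P1,P3] Q2=[]
t=6-8: P4@Q0 runs 2, rem=8, quantum used, demote→Q1. Q0=[P2] Q1=[P1,P3,P4] Q2=[]
t=8-10: P2@Q0 runs 2, rem=6, I/O yield, promote→Q0. Q0=[P2] Q1=[P1,P3,P4] Q2=[]
t=10-12: P2@Q0 runs 2, rem=4, I/O yield, promote→Q0. Q0=[P2] Q1=[P1,P3,P4] Q2=[]
t=12-14: P2@Q0 runs 2, rem=2, I/O yield, promote→Q0. Q0=[P2] Q1=[P1,P3,P4] Q2=[]
t=14-16: P2@Q0 runs 2, rem=0, completes. Q0=[] Q1=[P1,P3,P4] Q2=[]
t=16-19: P1@Q1 runs 3, rem=4, I/O yield, promote→Q0. Q0=[P1] Q1=[P3,P4] Q2=[]
t=19-21: P1@Q0 runs 2, rem=2, quantum used, demote→Q1. Q0=[] Q1=[P3,P4,P1] Q2=[]
t=21-25: P3@Q1 runs 4, rem=6, quantum used, demote→Q2. Q0=[] Q1=[P4,P1] Q2=[P3]
t=25-28: P4@Q1 runs 3, rem=5, I/O yield, promote→Q0. Q0=[P4] Q1=[P1] Q2=[P3]
t=28-30: P4@Q0 runs 2, rem=3, quantum used, demote→Q1. Q0=[] Q1=[P1,P4] Q2=[P3]
t=30-32: P1@Q1 runs 2, rem=0, completes. Q0=[] Q1=[P4] Q2=[P3]
t=32-35: P4@Q1 runs 3, rem=0, completes. Q0=[] Q1=[] Q2=[P3]
t=35-41: P3@Q2 runs 6, rem=0, completes. Q0=[] Q1=[] Q2=[]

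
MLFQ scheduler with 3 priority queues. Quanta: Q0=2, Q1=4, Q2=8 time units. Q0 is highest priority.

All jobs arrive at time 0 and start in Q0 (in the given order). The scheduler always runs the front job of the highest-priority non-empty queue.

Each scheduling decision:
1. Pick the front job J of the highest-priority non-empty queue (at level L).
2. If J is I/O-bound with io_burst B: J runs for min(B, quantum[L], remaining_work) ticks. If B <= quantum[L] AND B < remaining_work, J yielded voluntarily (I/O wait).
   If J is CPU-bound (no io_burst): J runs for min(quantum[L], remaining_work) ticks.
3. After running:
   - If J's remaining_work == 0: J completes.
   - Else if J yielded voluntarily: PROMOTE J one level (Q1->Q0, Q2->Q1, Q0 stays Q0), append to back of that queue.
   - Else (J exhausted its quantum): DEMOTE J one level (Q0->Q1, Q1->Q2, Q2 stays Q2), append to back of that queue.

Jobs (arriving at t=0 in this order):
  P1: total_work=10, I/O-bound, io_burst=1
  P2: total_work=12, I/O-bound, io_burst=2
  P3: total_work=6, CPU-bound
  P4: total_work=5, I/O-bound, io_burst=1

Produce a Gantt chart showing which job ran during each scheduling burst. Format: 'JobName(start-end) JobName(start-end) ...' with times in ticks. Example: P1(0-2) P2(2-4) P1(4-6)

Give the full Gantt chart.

t=0-1: P1@Q0 runs 1, rem=9, I/O yield, promote→Q0. Q0=[P2,P3,P4,P1] Q1=[] Q2=[]
t=1-3: P2@Q0 runs 2, rem=10, I/O yield, promote→Q0. Q0=[P3,P4,P1,P2] Q1=[] Q2=[]
t=3-5: P3@Q0 runs 2, rem=4, quantum used, demote→Q1. Q0=[P4,P1,P2] Q1=[P3] Q2=[]
t=5-6: P4@Q0 runs 1, rem=4, I/O yield, promote→Q0. Q0=[P1,P2,P4] Q1=[P3] Q2=[]
t=6-7: P1@Q0 runs 1, rem=8, I/O yield, promote→Q0. Q0=[P2,P4,P1] Q1=[P3] Q2=[]
t=7-9: P2@Q0 runs 2, rem=8, I/O yield, promote→Q0. Q0=[P4,P1,P2] Q1=[P3] Q2=[]
t=9-10: P4@Q0 runs 1, rem=3, I/O yield, promote→Q0. Q0=[P1,P2,P4] Q1=[P3] Q2=[]
t=10-11: P1@Q0 runs 1, rem=7, I/O yield, promote→Q0. Q0=[P2,P4,P1] Q1=[P3] Q2=[]
t=11-13: P2@Q0 runs 2, rem=6, I/O yield, promote→Q0. Q0=[P4,P1,P2] Q1=[P3] Q2=[]
t=13-14: P4@Q0 runs 1, rem=2, I/O yield, promote→Q0. Q0=[P1,P2,P4] Q1=[P3] Q2=[]
t=14-15: P1@Q0 runs 1, rem=6, I/O yield, promote→Q0. Q0=[P2,P4,P1] Q1=[P3] Q2=[]
t=15-17: P2@Q0 runs 2, rem=4, I/O yield, promote→Q0. Q0=[P4,P1,P2] Q1=[P3] Q2=[]
t=17-18: P4@Q0 runs 1, rem=1, I/O yield, promote→Q0. Q0=[P1,P2,P4] Q1=[P3] Q2=[]
t=18-19: P1@Q0 runs 1, rem=5, I/O yield, promote→Q0. Q0=[P2,P4,P1] Q1=[P3] Q2=[]
t=19-21: P2@Q0 runs 2, rem=2, I/O yield, promote→Q0. Q0=[P4,P1,P2] Q1=[P3] Q2=[]
t=21-22: P4@Q0 runs 1, rem=0, completes. Q0=[P1,P2] Q1=[P3] Q2=[]
t=22-23: P1@Q0 runs 1, rem=4, I/O yield, promote→Q0. Q0=[P2,P1] Q1=[P3] Q2=[]
t=23-25: P2@Q0 runs 2, rem=0, completes. Q0=[P1] Q1=[P3] Q2=[]
t=25-26: P1@Q0 runs 1, rem=3, I/O yield, promote→Q0. Q0=[P1] Q1=[P3] Q2=[]
t=26-27: P1@Q0 runs 1, rem=2, I/O yield, promote→Q0. Q0=[P1] Q1=[P3] Q2=[]
t=27-28: P1@Q0 runs 1, rem=1, I/O yield, promote→Q0. Q0=[P1] Q1=[P3] Q2=[]
t=28-29: P1@Q0 runs 1, rem=0, completes. Q0=[] Q1=[P3] Q2=[]
t=29-33: P3@Q1 runs 4, rem=0, completes. Q0=[] Q1=[] Q2=[]

Answer: P1(0-1) P2(1-3) P3(3-5) P4(5-6) P1(6-7) P2(7-9) P4(9-10) P1(10-11) P2(11-13) P4(13-14) P1(14-15) P2(15-17) P4(17-18) P1(18-19) P2(19-21) P4(21-22) P1(22-23) P2(23-25) P1(25-26) P1(26-27) P1(27-28) P1(28-29) P3(29-33)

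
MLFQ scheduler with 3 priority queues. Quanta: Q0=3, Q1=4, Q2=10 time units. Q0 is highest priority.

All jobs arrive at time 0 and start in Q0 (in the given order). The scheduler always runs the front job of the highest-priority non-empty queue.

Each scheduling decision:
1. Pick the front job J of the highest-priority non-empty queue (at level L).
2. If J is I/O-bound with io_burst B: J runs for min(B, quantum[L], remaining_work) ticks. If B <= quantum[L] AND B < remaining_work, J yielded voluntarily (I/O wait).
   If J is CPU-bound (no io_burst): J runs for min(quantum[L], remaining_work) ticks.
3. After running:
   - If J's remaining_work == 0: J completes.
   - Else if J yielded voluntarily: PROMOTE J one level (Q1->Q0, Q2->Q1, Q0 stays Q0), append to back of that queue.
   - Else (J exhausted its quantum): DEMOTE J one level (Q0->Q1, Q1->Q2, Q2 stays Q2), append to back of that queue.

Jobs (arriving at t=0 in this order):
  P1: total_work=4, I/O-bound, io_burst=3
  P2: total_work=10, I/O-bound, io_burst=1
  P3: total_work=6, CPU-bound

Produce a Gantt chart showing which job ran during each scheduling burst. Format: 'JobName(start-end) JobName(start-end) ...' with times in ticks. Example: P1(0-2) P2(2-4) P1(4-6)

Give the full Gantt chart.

Answer: P1(0-3) P2(3-4) P3(4-7) P1(7-8) P2(8-9) P2(9-10) P2(10-11) P2(11-12) P2(12-13) P2(13-14) P2(14-15) P2(15-16) P2(16-17) P3(17-20)

Derivation:
t=0-3: P1@Q0 runs 3, rem=1, I/O yield, promote→Q0. Q0=[P2,P3,P1] Q1=[] Q2=[]
t=3-4: P2@Q0 runs 1, rem=9, I/O yield, promote→Q0. Q0=[P3,P1,P2] Q1=[] Q2=[]
t=4-7: P3@Q0 runs 3, rem=3, quantum used, demote→Q1. Q0=[P1,P2] Q1=[P3] Q2=[]
t=7-8: P1@Q0 runs 1, rem=0, completes. Q0=[P2] Q1=[P3] Q2=[]
t=8-9: P2@Q0 runs 1, rem=8, I/O yield, promote→Q0. Q0=[P2] Q1=[P3] Q2=[]
t=9-10: P2@Q0 runs 1, rem=7, I/O yield, promote→Q0. Q0=[P2] Q1=[P3] Q2=[]
t=10-11: P2@Q0 runs 1, rem=6, I/O yield, promote→Q0. Q0=[P2] Q1=[P3] Q2=[]
t=11-12: P2@Q0 runs 1, rem=5, I/O yield, promote→Q0. Q0=[P2] Q1=[P3] Q2=[]
t=12-13: P2@Q0 runs 1, rem=4, I/O yield, promote→Q0. Q0=[P2] Q1=[P3] Q2=[]
t=13-14: P2@Q0 runs 1, rem=3, I/O yield, promote→Q0. Q0=[P2] Q1=[P3] Q2=[]
t=14-15: P2@Q0 runs 1, rem=2, I/O yield, promote→Q0. Q0=[P2] Q1=[P3] Q2=[]
t=15-16: P2@Q0 runs 1, rem=1, I/O yield, promote→Q0. Q0=[P2] Q1=[P3] Q2=[]
t=16-17: P2@Q0 runs 1, rem=0, completes. Q0=[] Q1=[P3] Q2=[]
t=17-20: P3@Q1 runs 3, rem=0, completes. Q0=[] Q1=[] Q2=[]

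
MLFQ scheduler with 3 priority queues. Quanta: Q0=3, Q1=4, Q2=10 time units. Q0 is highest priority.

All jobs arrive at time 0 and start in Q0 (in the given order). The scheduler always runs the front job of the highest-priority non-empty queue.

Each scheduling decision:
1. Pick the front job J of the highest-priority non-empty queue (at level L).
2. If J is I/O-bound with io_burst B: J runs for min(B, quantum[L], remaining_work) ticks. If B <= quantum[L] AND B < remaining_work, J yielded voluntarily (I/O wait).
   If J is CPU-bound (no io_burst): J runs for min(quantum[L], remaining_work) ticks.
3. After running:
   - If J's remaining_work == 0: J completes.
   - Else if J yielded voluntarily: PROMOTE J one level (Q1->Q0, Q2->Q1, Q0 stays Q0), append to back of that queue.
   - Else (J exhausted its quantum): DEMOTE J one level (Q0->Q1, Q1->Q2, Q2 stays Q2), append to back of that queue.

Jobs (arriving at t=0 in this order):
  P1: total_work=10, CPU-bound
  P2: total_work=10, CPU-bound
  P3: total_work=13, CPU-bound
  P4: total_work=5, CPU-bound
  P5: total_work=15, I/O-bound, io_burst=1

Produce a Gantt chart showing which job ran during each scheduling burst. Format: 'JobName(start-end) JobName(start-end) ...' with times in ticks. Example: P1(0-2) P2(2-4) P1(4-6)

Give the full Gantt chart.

t=0-3: P1@Q0 runs 3, rem=7, quantum used, demote→Q1. Q0=[P2,P3,P4,P5] Q1=[P1] Q2=[]
t=3-6: P2@Q0 runs 3, rem=7, quantum used, demote→Q1. Q0=[P3,P4,P5] Q1=[P1,P2] Q2=[]
t=6-9: P3@Q0 runs 3, rem=10, quantum used, demote→Q1. Q0=[P4,P5] Q1=[P1,P2,P3] Q2=[]
t=9-12: P4@Q0 runs 3, rem=2, quantum used, demote→Q1. Q0=[P5] Q1=[P1,P2,P3,P4] Q2=[]
t=12-13: P5@Q0 runs 1, rem=14, I/O yield, promote→Q0. Q0=[P5] Q1=[P1,P2,P3,P4] Q2=[]
t=13-14: P5@Q0 runs 1, rem=13, I/O yield, promote→Q0. Q0=[P5] Q1=[P1,P2,P3,P4] Q2=[]
t=14-15: P5@Q0 runs 1, rem=12, I/O yield, promote→Q0. Q0=[P5] Q1=[P1,P2,P3,P4] Q2=[]
t=15-16: P5@Q0 runs 1, rem=11, I/O yield, promote→Q0. Q0=[P5] Q1=[P1,P2,P3,P4] Q2=[]
t=16-17: P5@Q0 runs 1, rem=10, I/O yield, promote→Q0. Q0=[P5] Q1=[P1,P2,P3,P4] Q2=[]
t=17-18: P5@Q0 runs 1, rem=9, I/O yield, promote→Q0. Q0=[P5] Q1=[P1,P2,P3,P4] Q2=[]
t=18-19: P5@Q0 runs 1, rem=8, I/O yield, promote→Q0. Q0=[P5] Q1=[P1,P2,P3,P4] Q2=[]
t=19-20: P5@Q0 runs 1, rem=7, I/O yield, promote→Q0. Q0=[P5] Q1=[P1,P2,P3,P4] Q2=[]
t=20-21: P5@Q0 runs 1, rem=6, I/O yield, promote→Q0. Q0=[P5] Q1=[P1,P2,P3,P4] Q2=[]
t=21-22: P5@Q0 runs 1, rem=5, I/O yield, promote→Q0. Q0=[P5] Q1=[P1,P2,P3,P4] Q2=[]
t=22-23: P5@Q0 runs 1, rem=4, I/O yield, promote→Q0. Q0=[P5] Q1=[P1,P2,P3,P4] Q2=[]
t=23-24: P5@Q0 runs 1, rem=3, I/O yield, promote→Q0. Q0=[P5] Q1=[P1,P2,P3,P4] Q2=[]
t=24-25: P5@Q0 runs 1, rem=2, I/O yield, promote→Q0. Q0=[P5] Q1=[P1,P2,P3,P4] Q2=[]
t=25-26: P5@Q0 runs 1, rem=1, I/O yield, promote→Q0. Q0=[P5] Q1=[P1,P2,P3,P4] Q2=[]
t=26-27: P5@Q0 runs 1, rem=0, completes. Q0=[] Q1=[P1,P2,P3,P4] Q2=[]
t=27-31: P1@Q1 runs 4, rem=3, quantum used, demote→Q2. Q0=[] Q1=[P2,P3,P4] Q2=[P1]
t=31-35: P2@Q1 runs 4, rem=3, quantum used, demote→Q2. Q0=[] Q1=[P3,P4] Q2=[P1,P2]
t=35-39: P3@Q1 runs 4, rem=6, quantum used, demote→Q2. Q0=[] Q1=[P4] Q2=[P1,P2,P3]
t=39-41: P4@Q1 runs 2, rem=0, completes. Q0=[] Q1=[] Q2=[P1,P2,P3]
t=41-44: P1@Q2 runs 3, rem=0, completes. Q0=[] Q1=[] Q2=[P2,P3]
t=44-47: P2@Q2 runs 3, rem=0, completes. Q0=[] Q1=[] Q2=[P3]
t=47-53: P3@Q2 runs 6, rem=0, completes. Q0=[] Q1=[] Q2=[]

Answer: P1(0-3) P2(3-6) P3(6-9) P4(9-12) P5(12-13) P5(13-14) P5(14-15) P5(15-16) P5(16-17) P5(17-18) P5(18-19) P5(19-20) P5(20-21) P5(21-22) P5(22-23) P5(23-24) P5(24-25) P5(25-26) P5(26-27) P1(27-31) P2(31-35) P3(35-39) P4(39-41) P1(41-44) P2(44-47) P3(47-53)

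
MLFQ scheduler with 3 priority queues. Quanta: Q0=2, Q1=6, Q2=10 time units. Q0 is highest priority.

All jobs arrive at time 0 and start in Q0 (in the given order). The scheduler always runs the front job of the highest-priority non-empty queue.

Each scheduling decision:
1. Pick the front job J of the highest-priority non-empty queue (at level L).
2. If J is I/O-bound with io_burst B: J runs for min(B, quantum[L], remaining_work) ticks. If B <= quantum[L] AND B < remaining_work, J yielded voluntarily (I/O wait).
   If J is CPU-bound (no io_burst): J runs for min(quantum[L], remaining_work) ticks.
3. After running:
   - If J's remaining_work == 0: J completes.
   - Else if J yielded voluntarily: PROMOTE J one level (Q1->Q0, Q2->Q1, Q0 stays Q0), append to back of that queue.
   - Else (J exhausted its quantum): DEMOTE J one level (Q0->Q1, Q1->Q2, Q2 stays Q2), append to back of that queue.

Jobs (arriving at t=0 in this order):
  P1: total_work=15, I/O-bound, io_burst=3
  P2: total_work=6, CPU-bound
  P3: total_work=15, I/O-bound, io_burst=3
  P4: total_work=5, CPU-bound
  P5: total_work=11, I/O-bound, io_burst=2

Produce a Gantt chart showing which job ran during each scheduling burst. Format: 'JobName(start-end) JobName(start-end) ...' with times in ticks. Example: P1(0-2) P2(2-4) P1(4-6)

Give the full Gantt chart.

t=0-2: P1@Q0 runs 2, rem=13, quantum used, demote→Q1. Q0=[P2,P3,P4,P5] Q1=[P1] Q2=[]
t=2-4: P2@Q0 runs 2, rem=4, quantum used, demote→Q1. Q0=[P3,P4,P5] Q1=[P1,P2] Q2=[]
t=4-6: P3@Q0 runs 2, rem=13, quantum used, demote→Q1. Q0=[P4,P5] Q1=[P1,P2,P3] Q2=[]
t=6-8: P4@Q0 runs 2, rem=3, quantum used, demote→Q1. Q0=[P5] Q1=[P1,P2,P3,P4] Q2=[]
t=8-10: P5@Q0 runs 2, rem=9, I/O yield, promote→Q0. Q0=[P5] Q1=[P1,P2,P3,P4] Q2=[]
t=10-12: P5@Q0 runs 2, rem=7, I/O yield, promote→Q0. Q0=[P5] Q1=[P1,P2,P3,P4] Q2=[]
t=12-14: P5@Q0 runs 2, rem=5, I/O yield, promote→Q0. Q0=[P5] Q1=[P1,P2,P3,P4] Q2=[]
t=14-16: P5@Q0 runs 2, rem=3, I/O yield, promote→Q0. Q0=[P5] Q1=[P1,P2,P3,P4] Q2=[]
t=16-18: P5@Q0 runs 2, rem=1, I/O yield, promote→Q0. Q0=[P5] Q1=[P1,P2,P3,P4] Q2=[]
t=18-19: P5@Q0 runs 1, rem=0, completes. Q0=[] Q1=[P1,P2,P3,P4] Q2=[]
t=19-22: P1@Q1 runs 3, rem=10, I/O yield, promote→Q0. Q0=[P1] Q1=[P2,P3,P4] Q2=[]
t=22-24: P1@Q0 runs 2, rem=8, quantum used, demote→Q1. Q0=[] Q1=[P2,P3,P4,P1] Q2=[]
t=24-28: P2@Q1 runs 4, rem=0, completes. Q0=[] Q1=[P3,P4,P1] Q2=[]
t=28-31: P3@Q1 runs 3, rem=10, I/O yield, promote→Q0. Q0=[P3] Q1=[P4,P1] Q2=[]
t=31-33: P3@Q0 runs 2, rem=8, quantum used, demote→Q1. Q0=[] Q1=[P4,P1,P3] Q2=[]
t=33-36: P4@Q1 runs 3, rem=0, completes. Q0=[] Q1=[P1,P3] Q2=[]
t=36-39: P1@Q1 runs 3, rem=5, I/O yield, promote→Q0. Q0=[P1] Q1=[P3] Q2=[]
t=39-41: P1@Q0 runs 2, rem=3, quantum used, demote→Q1. Q0=[] Q1=[P3,P1] Q2=[]
t=41-44: P3@Q1 runs 3, rem=5, I/O yield, promote→Q0. Q0=[P3] Q1=[P1] Q2=[]
t=44-46: P3@Q0 runs 2, rem=3, quantum used, demote→Q1. Q0=[] Q1=[P1,P3] Q2=[]
t=46-49: P1@Q1 runs 3, rem=0, completes. Q0=[] Q1=[P3] Q2=[]
t=49-52: P3@Q1 runs 3, rem=0, completes. Q0=[] Q1=[] Q2=[]

Answer: P1(0-2) P2(2-4) P3(4-6) P4(6-8) P5(8-10) P5(10-12) P5(12-14) P5(14-16) P5(16-18) P5(18-19) P1(19-22) P1(22-24) P2(24-28) P3(28-31) P3(31-33) P4(33-36) P1(36-39) P1(39-41) P3(41-44) P3(44-46) P1(46-49) P3(49-52)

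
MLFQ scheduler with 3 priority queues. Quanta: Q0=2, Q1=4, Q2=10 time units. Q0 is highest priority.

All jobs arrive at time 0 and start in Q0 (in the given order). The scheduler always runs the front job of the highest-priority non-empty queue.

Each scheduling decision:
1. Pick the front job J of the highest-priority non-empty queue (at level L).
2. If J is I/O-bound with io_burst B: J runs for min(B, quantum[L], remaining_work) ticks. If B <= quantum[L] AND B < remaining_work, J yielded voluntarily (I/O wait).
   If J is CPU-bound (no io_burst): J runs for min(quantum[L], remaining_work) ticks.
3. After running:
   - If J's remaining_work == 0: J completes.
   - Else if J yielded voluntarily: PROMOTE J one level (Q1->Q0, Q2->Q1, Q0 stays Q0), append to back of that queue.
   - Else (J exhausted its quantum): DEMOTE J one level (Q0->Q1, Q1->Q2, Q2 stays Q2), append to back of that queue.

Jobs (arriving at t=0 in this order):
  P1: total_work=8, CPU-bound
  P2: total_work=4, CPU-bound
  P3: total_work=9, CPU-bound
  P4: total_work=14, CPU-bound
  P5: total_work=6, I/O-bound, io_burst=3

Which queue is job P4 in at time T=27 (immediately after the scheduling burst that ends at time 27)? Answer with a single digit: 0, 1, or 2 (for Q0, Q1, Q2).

t=0-2: P1@Q0 runs 2, rem=6, quantum used, demote→Q1. Q0=[P2,P3,P4,P5] Q1=[P1] Q2=[]
t=2-4: P2@Q0 runs 2, rem=2, quantum used, demote→Q1. Q0=[P3,P4,P5] Q1=[P1,P2] Q2=[]
t=4-6: P3@Q0 runs 2, rem=7, quantum used, demote→Q1. Q0=[P4,P5] Q1=[P1,P2,P3] Q2=[]
t=6-8: P4@Q0 runs 2, rem=12, quantum used, demote→Q1. Q0=[P5] Q1=[P1,P2,P3,P4] Q2=[]
t=8-10: P5@Q0 runs 2, rem=4, quantum used, demote→Q1. Q0=[] Q1=[P1,P2,P3,P4,P5] Q2=[]
t=10-14: P1@Q1 runs 4, rem=2, quantum used, demote→Q2. Q0=[] Q1=[P2,P3,P4,P5] Q2=[P1]
t=14-16: P2@Q1 runs 2, rem=0, completes. Q0=[] Q1=[P3,P4,P5] Q2=[P1]
t=16-20: P3@Q1 runs 4, rem=3, quantum used, demote→Q2. Q0=[] Q1=[P4,P5] Q2=[P1,P3]
t=20-24: P4@Q1 runs 4, rem=8, quantum used, demote→Q2. Q0=[] Q1=[P5] Q2=[P1,P3,P4]
t=24-27: P5@Q1 runs 3, rem=1, I/O yield, promote→Q0. Q0=[P5] Q1=[] Q2=[P1,P3,P4]
t=27-28: P5@Q0 runs 1, rem=0, completes. Q0=[] Q1=[] Q2=[P1,P3,P4]
t=28-30: P1@Q2 runs 2, rem=0, completes. Q0=[] Q1=[] Q2=[P3,P4]
t=30-33: P3@Q2 runs 3, rem=0, completes. Q0=[] Q1=[] Q2=[P4]
t=33-41: P4@Q2 runs 8, rem=0, completes. Q0=[] Q1=[] Q2=[]

Answer: 2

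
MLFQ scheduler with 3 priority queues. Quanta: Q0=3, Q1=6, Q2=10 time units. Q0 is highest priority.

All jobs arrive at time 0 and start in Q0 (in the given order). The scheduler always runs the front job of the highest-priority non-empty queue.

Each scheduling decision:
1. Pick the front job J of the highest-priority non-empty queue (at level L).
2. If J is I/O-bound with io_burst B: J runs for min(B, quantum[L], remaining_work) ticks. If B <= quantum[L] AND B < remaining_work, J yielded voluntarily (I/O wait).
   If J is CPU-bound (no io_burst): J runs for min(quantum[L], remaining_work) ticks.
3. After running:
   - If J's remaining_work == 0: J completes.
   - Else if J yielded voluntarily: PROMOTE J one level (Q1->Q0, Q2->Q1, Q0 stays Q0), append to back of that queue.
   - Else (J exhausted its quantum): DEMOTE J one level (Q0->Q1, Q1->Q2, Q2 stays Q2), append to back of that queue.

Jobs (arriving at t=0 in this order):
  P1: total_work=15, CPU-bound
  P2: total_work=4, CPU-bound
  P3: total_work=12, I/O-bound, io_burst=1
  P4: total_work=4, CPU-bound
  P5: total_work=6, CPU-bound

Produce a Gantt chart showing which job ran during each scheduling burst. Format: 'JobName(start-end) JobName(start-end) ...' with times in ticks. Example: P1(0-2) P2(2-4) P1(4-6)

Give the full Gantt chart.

Answer: P1(0-3) P2(3-6) P3(6-7) P4(7-10) P5(10-13) P3(13-14) P3(14-15) P3(15-16) P3(16-17) P3(17-18) P3(18-19) P3(19-20) P3(20-21) P3(21-22) P3(22-23) P3(23-24) P1(24-30) P2(30-31) P4(31-32) P5(32-35) P1(35-41)

Derivation:
t=0-3: P1@Q0 runs 3, rem=12, quantum used, demote→Q1. Q0=[P2,P3,P4,P5] Q1=[P1] Q2=[]
t=3-6: P2@Q0 runs 3, rem=1, quantum used, demote→Q1. Q0=[P3,P4,P5] Q1=[P1,P2] Q2=[]
t=6-7: P3@Q0 runs 1, rem=11, I/O yield, promote→Q0. Q0=[P4,P5,P3] Q1=[P1,P2] Q2=[]
t=7-10: P4@Q0 runs 3, rem=1, quantum used, demote→Q1. Q0=[P5,P3] Q1=[P1,P2,P4] Q2=[]
t=10-13: P5@Q0 runs 3, rem=3, quantum used, demote→Q1. Q0=[P3] Q1=[P1,P2,P4,P5] Q2=[]
t=13-14: P3@Q0 runs 1, rem=10, I/O yield, promote→Q0. Q0=[P3] Q1=[P1,P2,P4,P5] Q2=[]
t=14-15: P3@Q0 runs 1, rem=9, I/O yield, promote→Q0. Q0=[P3] Q1=[P1,P2,P4,P5] Q2=[]
t=15-16: P3@Q0 runs 1, rem=8, I/O yield, promote→Q0. Q0=[P3] Q1=[P1,P2,P4,P5] Q2=[]
t=16-17: P3@Q0 runs 1, rem=7, I/O yield, promote→Q0. Q0=[P3] Q1=[P1,P2,P4,P5] Q2=[]
t=17-18: P3@Q0 runs 1, rem=6, I/O yield, promote→Q0. Q0=[P3] Q1=[P1,P2,P4,P5] Q2=[]
t=18-19: P3@Q0 runs 1, rem=5, I/O yield, promote→Q0. Q0=[P3] Q1=[P1,P2,P4,P5] Q2=[]
t=19-20: P3@Q0 runs 1, rem=4, I/O yield, promote→Q0. Q0=[P3] Q1=[P1,P2,P4,P5] Q2=[]
t=20-21: P3@Q0 runs 1, rem=3, I/O yield, promote→Q0. Q0=[P3] Q1=[P1,P2,P4,P5] Q2=[]
t=21-22: P3@Q0 runs 1, rem=2, I/O yield, promote→Q0. Q0=[P3] Q1=[P1,P2,P4,P5] Q2=[]
t=22-23: P3@Q0 runs 1, rem=1, I/O yield, promote→Q0. Q0=[P3] Q1=[P1,P2,P4,P5] Q2=[]
t=23-24: P3@Q0 runs 1, rem=0, completes. Q0=[] Q1=[P1,P2,P4,P5] Q2=[]
t=24-30: P1@Q1 runs 6, rem=6, quantum used, demote→Q2. Q0=[] Q1=[P2,P4,P5] Q2=[P1]
t=30-31: P2@Q1 runs 1, rem=0, completes. Q0=[] Q1=[P4,P5] Q2=[P1]
t=31-32: P4@Q1 runs 1, rem=0, completes. Q0=[] Q1=[P5] Q2=[P1]
t=32-35: P5@Q1 runs 3, rem=0, completes. Q0=[] Q1=[] Q2=[P1]
t=35-41: P1@Q2 runs 6, rem=0, completes. Q0=[] Q1=[] Q2=[]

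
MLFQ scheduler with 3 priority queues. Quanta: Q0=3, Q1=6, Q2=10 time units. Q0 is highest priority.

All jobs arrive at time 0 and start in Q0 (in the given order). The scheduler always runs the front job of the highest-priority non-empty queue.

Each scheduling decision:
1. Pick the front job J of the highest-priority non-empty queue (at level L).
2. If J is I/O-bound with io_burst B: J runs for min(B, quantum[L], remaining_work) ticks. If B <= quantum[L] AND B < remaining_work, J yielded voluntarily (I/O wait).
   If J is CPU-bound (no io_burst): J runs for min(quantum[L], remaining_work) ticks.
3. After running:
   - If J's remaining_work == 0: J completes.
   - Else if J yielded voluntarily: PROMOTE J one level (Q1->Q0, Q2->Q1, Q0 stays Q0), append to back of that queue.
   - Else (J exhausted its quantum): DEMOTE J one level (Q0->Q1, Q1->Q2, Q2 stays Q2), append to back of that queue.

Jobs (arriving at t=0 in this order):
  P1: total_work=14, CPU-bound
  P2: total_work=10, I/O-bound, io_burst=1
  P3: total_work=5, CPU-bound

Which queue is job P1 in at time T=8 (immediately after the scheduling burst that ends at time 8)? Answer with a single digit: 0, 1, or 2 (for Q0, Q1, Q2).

Answer: 1

Derivation:
t=0-3: P1@Q0 runs 3, rem=11, quantum used, demote→Q1. Q0=[P2,P3] Q1=[P1] Q2=[]
t=3-4: P2@Q0 runs 1, rem=9, I/O yield, promote→Q0. Q0=[P3,P2] Q1=[P1] Q2=[]
t=4-7: P3@Q0 runs 3, rem=2, quantum used, demote→Q1. Q0=[P2] Q1=[P1,P3] Q2=[]
t=7-8: P2@Q0 runs 1, rem=8, I/O yield, promote→Q0. Q0=[P2] Q1=[P1,P3] Q2=[]
t=8-9: P2@Q0 runs 1, rem=7, I/O yield, promote→Q0. Q0=[P2] Q1=[P1,P3] Q2=[]
t=9-10: P2@Q0 runs 1, rem=6, I/O yield, promote→Q0. Q0=[P2] Q1=[P1,P3] Q2=[]
t=10-11: P2@Q0 runs 1, rem=5, I/O yield, promote→Q0. Q0=[P2] Q1=[P1,P3] Q2=[]
t=11-12: P2@Q0 runs 1, rem=4, I/O yield, promote→Q0. Q0=[P2] Q1=[P1,P3] Q2=[]
t=12-13: P2@Q0 runs 1, rem=3, I/O yield, promote→Q0. Q0=[P2] Q1=[P1,P3] Q2=[]
t=13-14: P2@Q0 runs 1, rem=2, I/O yield, promote→Q0. Q0=[P2] Q1=[P1,P3] Q2=[]
t=14-15: P2@Q0 runs 1, rem=1, I/O yield, promote→Q0. Q0=[P2] Q1=[P1,P3] Q2=[]
t=15-16: P2@Q0 runs 1, rem=0, completes. Q0=[] Q1=[P1,P3] Q2=[]
t=16-22: P1@Q1 runs 6, rem=5, quantum used, demote→Q2. Q0=[] Q1=[P3] Q2=[P1]
t=22-24: P3@Q1 runs 2, rem=0, completes. Q0=[] Q1=[] Q2=[P1]
t=24-29: P1@Q2 runs 5, rem=0, completes. Q0=[] Q1=[] Q2=[]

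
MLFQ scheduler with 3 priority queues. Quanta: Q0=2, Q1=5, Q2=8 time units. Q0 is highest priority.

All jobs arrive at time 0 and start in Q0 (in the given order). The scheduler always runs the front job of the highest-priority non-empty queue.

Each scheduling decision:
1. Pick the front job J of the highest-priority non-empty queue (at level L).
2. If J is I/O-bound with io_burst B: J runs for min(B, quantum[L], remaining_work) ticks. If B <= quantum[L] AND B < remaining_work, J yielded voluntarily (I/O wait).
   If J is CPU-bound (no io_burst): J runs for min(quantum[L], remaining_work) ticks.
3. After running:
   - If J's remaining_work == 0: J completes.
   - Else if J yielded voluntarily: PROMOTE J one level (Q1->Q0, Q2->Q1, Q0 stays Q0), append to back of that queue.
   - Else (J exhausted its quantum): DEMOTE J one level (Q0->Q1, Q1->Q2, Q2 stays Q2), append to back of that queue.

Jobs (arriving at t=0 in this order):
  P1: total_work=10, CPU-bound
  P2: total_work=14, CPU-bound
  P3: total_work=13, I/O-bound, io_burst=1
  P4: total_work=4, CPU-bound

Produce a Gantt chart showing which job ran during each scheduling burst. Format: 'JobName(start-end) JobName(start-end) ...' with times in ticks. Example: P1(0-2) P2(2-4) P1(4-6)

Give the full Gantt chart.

Answer: P1(0-2) P2(2-4) P3(4-5) P4(5-7) P3(7-8) P3(8-9) P3(9-10) P3(10-11) P3(11-12) P3(12-13) P3(13-14) P3(14-15) P3(15-16) P3(16-17) P3(17-18) P3(18-19) P1(19-24) P2(24-29) P4(29-31) P1(31-34) P2(34-41)

Derivation:
t=0-2: P1@Q0 runs 2, rem=8, quantum used, demote→Q1. Q0=[P2,P3,P4] Q1=[P1] Q2=[]
t=2-4: P2@Q0 runs 2, rem=12, quantum used, demote→Q1. Q0=[P3,P4] Q1=[P1,P2] Q2=[]
t=4-5: P3@Q0 runs 1, rem=12, I/O yield, promote→Q0. Q0=[P4,P3] Q1=[P1,P2] Q2=[]
t=5-7: P4@Q0 runs 2, rem=2, quantum used, demote→Q1. Q0=[P3] Q1=[P1,P2,P4] Q2=[]
t=7-8: P3@Q0 runs 1, rem=11, I/O yield, promote→Q0. Q0=[P3] Q1=[P1,P2,P4] Q2=[]
t=8-9: P3@Q0 runs 1, rem=10, I/O yield, promote→Q0. Q0=[P3] Q1=[P1,P2,P4] Q2=[]
t=9-10: P3@Q0 runs 1, rem=9, I/O yield, promote→Q0. Q0=[P3] Q1=[P1,P2,P4] Q2=[]
t=10-11: P3@Q0 runs 1, rem=8, I/O yield, promote→Q0. Q0=[P3] Q1=[P1,P2,P4] Q2=[]
t=11-12: P3@Q0 runs 1, rem=7, I/O yield, promote→Q0. Q0=[P3] Q1=[P1,P2,P4] Q2=[]
t=12-13: P3@Q0 runs 1, rem=6, I/O yield, promote→Q0. Q0=[P3] Q1=[P1,P2,P4] Q2=[]
t=13-14: P3@Q0 runs 1, rem=5, I/O yield, promote→Q0. Q0=[P3] Q1=[P1,P2,P4] Q2=[]
t=14-15: P3@Q0 runs 1, rem=4, I/O yield, promote→Q0. Q0=[P3] Q1=[P1,P2,P4] Q2=[]
t=15-16: P3@Q0 runs 1, rem=3, I/O yield, promote→Q0. Q0=[P3] Q1=[P1,P2,P4] Q2=[]
t=16-17: P3@Q0 runs 1, rem=2, I/O yield, promote→Q0. Q0=[P3] Q1=[P1,P2,P4] Q2=[]
t=17-18: P3@Q0 runs 1, rem=1, I/O yield, promote→Q0. Q0=[P3] Q1=[P1,P2,P4] Q2=[]
t=18-19: P3@Q0 runs 1, rem=0, completes. Q0=[] Q1=[P1,P2,P4] Q2=[]
t=19-24: P1@Q1 runs 5, rem=3, quantum used, demote→Q2. Q0=[] Q1=[P2,P4] Q2=[P1]
t=24-29: P2@Q1 runs 5, rem=7, quantum used, demote→Q2. Q0=[] Q1=[P4] Q2=[P1,P2]
t=29-31: P4@Q1 runs 2, rem=0, completes. Q0=[] Q1=[] Q2=[P1,P2]
t=31-34: P1@Q2 runs 3, rem=0, completes. Q0=[] Q1=[] Q2=[P2]
t=34-41: P2@Q2 runs 7, rem=0, completes. Q0=[] Q1=[] Q2=[]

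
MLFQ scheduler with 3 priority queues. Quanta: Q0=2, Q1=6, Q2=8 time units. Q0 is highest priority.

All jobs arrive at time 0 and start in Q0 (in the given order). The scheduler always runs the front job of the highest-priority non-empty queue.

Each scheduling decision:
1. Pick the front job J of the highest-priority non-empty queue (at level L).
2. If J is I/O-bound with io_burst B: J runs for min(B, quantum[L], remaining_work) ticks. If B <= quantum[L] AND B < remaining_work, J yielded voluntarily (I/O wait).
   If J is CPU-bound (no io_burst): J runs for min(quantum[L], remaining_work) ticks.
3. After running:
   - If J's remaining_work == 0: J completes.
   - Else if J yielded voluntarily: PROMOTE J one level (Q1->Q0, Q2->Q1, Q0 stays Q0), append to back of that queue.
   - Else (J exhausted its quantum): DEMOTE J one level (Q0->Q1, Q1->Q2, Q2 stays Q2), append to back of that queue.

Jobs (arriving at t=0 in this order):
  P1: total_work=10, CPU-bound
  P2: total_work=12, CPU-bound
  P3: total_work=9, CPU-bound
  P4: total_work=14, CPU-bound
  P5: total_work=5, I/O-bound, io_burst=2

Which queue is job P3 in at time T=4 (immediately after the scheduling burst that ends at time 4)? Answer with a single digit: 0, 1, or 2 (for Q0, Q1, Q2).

t=0-2: P1@Q0 runs 2, rem=8, quantum used, demote→Q1. Q0=[P2,P3,P4,P5] Q1=[P1] Q2=[]
t=2-4: P2@Q0 runs 2, rem=10, quantum used, demote→Q1. Q0=[P3,P4,P5] Q1=[P1,P2] Q2=[]
t=4-6: P3@Q0 runs 2, rem=7, quantum used, demote→Q1. Q0=[P4,P5] Q1=[P1,P2,P3] Q2=[]
t=6-8: P4@Q0 runs 2, rem=12, quantum used, demote→Q1. Q0=[P5] Q1=[P1,P2,P3,P4] Q2=[]
t=8-10: P5@Q0 runs 2, rem=3, I/O yield, promote→Q0. Q0=[P5] Q1=[P1,P2,P3,P4] Q2=[]
t=10-12: P5@Q0 runs 2, rem=1, I/O yield, promote→Q0. Q0=[P5] Q1=[P1,P2,P3,P4] Q2=[]
t=12-13: P5@Q0 runs 1, rem=0, completes. Q0=[] Q1=[P1,P2,P3,P4] Q2=[]
t=13-19: P1@Q1 runs 6, rem=2, quantum used, demote→Q2. Q0=[] Q1=[P2,P3,P4] Q2=[P1]
t=19-25: P2@Q1 runs 6, rem=4, quantum used, demote→Q2. Q0=[] Q1=[P3,P4] Q2=[P1,P2]
t=25-31: P3@Q1 runs 6, rem=1, quantum used, demote→Q2. Q0=[] Q1=[P4] Q2=[P1,P2,P3]
t=31-37: P4@Q1 runs 6, rem=6, quantum used, demote→Q2. Q0=[] Q1=[] Q2=[P1,P2,P3,P4]
t=37-39: P1@Q2 runs 2, rem=0, completes. Q0=[] Q1=[] Q2=[P2,P3,P4]
t=39-43: P2@Q2 runs 4, rem=0, completes. Q0=[] Q1=[] Q2=[P3,P4]
t=43-44: P3@Q2 runs 1, rem=0, completes. Q0=[] Q1=[] Q2=[P4]
t=44-50: P4@Q2 runs 6, rem=0, completes. Q0=[] Q1=[] Q2=[]

Answer: 0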